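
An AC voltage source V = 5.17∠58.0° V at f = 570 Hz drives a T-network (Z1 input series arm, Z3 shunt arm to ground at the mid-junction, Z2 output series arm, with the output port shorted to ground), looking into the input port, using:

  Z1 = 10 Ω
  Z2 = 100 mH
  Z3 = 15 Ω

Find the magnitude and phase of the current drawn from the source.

Step 1 — Angular frequency: ω = 2π·f = 2π·570 = 3581 rad/s.
Step 2 — Component impedances:
  Z1: Z = R = 10 Ω
  Z2: Z = jωL = j·3581·0.1 = 0 + j358.1 Ω
  Z3: Z = R = 15 Ω
Step 3 — With the output port shorted to ground, the output series arm Z2 runs from the junction to ground; the shunt arm Z3 also runs from the junction to ground. They appear in parallel: Z3 || Z2 = 14.97 + j0.6271 Ω.
Step 4 — Series with input arm Z1: Z_in = Z1 + (Z3 || Z2) = 24.97 + j0.6271 Ω = 24.98∠1.4° Ω.
Step 5 — Source phasor: V = 5.17∠58.0° V = 2.74 + j4.384 V.
Step 6 — Ohm's law: I = V / Z_total = (2.74 + j4.384) / (24.97 + j0.6271) = 0.114 + j0.1727 A.
Step 7 — Convert to polar: |I| = 0.207 A, ∠I = 56.6°.

I = 0.207∠56.6° A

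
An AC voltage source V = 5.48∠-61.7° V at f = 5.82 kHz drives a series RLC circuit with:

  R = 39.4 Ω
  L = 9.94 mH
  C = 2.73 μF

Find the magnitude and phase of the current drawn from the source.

Step 1 — Angular frequency: ω = 2π·f = 2π·5820 = 3.657e+04 rad/s.
Step 2 — Component impedances:
  R: Z = R = 39.4 Ω
  L: Z = jωL = j·3.657e+04·0.00994 = 0 + j363.5 Ω
  C: Z = 1/(jωC) = -j/(ω·C) = 0 - j10.02 Ω
Step 3 — Series combination: Z_total = R + L + C = 39.4 + j353.5 Ω = 355.7∠83.6° Ω.
Step 4 — Source phasor: V = 5.48∠-61.7° V = 2.598 - j4.825 V.
Step 5 — Ohm's law: I = V / Z_total = (2.598 - j4.825) / (39.4 + j353.5) = -0.01267 - j0.008763 A.
Step 6 — Convert to polar: |I| = 0.01541 A, ∠I = -145.3°.

I = 0.01541∠-145.3° A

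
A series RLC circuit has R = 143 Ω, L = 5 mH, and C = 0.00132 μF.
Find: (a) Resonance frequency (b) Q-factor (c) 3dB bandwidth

Step 1 — Resonance condition Im(Z)=0 gives ω₀ = 1/√(LC).
Step 2 — ω₀ = 1/√(0.005·1.32e-09) = 3.892e+05 rad/s.
Step 3 — f₀ = ω₀/(2π) = 6.195e+04 Hz.
Step 4 — Series Q: Q = ω₀L/R = 3.892e+05·0.005/143 = 13.61.
Step 5 — 3dB bandwidth: Δω = ω₀/Q = 2.86e+04 rad/s; BW = Δω/(2π) = 4552 Hz.

(a) f₀ = 6.195e+04 Hz  (b) Q = 13.61  (c) BW = 4552 Hz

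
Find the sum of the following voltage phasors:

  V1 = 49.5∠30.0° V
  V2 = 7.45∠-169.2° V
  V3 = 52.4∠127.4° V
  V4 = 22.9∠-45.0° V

Step 1 — Convert each phasor to rectangular form:
  V1 = 49.5·(cos(30.0°) + j·sin(30.0°)) = 42.87 + j24.75 V
  V2 = 7.45·(cos(-169.2°) + j·sin(-169.2°)) = -7.318 - j1.396 V
  V3 = 52.4·(cos(127.4°) + j·sin(127.4°)) = -31.83 + j41.63 V
  V4 = 22.9·(cos(-45.0°) + j·sin(-45.0°)) = 16.19 - j16.19 V
Step 2 — Sum components: V_total = 19.92 + j48.79 V.
Step 3 — Convert to polar: |V_total| = 52.7 V, ∠V_total = 67.8°.

V_total = 52.7∠67.8° V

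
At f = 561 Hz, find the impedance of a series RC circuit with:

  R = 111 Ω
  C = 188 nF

Step 1 — Angular frequency: ω = 2π·f = 2π·561 = 3525 rad/s.
Step 2 — Component impedances:
  R: Z = R = 111 Ω
  C: Z = 1/(jωC) = -j/(ω·C) = 0 - j1509 Ω
Step 3 — Series combination: Z_total = R + C = 111 - j1509 Ω = 1513∠-85.8° Ω.

Z = 111 - j1509 Ω = 1513∠-85.8° Ω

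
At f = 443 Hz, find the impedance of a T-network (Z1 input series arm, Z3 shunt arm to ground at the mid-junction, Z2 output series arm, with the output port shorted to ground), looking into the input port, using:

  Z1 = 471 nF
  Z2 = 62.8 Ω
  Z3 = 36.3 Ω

Step 1 — Angular frequency: ω = 2π·f = 2π·443 = 2783 rad/s.
Step 2 — Component impedances:
  Z1: Z = 1/(jωC) = -j/(ω·C) = 0 - j762.8 Ω
  Z2: Z = R = 62.8 Ω
  Z3: Z = R = 36.3 Ω
Step 3 — With the output port shorted to ground, the output series arm Z2 runs from the junction to ground; the shunt arm Z3 also runs from the junction to ground. They appear in parallel: Z3 || Z2 = 23 Ω.
Step 4 — Series with input arm Z1: Z_in = Z1 + (Z3 || Z2) = 23 - j762.8 Ω = 763.1∠-88.3° Ω.

Z = 23 - j762.8 Ω = 763.1∠-88.3° Ω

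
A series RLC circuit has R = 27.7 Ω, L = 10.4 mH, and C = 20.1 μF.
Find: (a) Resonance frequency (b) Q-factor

Step 1 — Resonance condition Im(Z)=0 gives ω₀ = 1/√(LC).
Step 2 — ω₀ = 1/√(0.0104·2.01e-05) = 2187 rad/s.
Step 3 — f₀ = ω₀/(2π) = 348.1 Hz.
Step 4 — Series Q: Q = ω₀L/R = 2187·0.0104/27.7 = 0.8212.

(a) f₀ = 348.1 Hz  (b) Q = 0.8212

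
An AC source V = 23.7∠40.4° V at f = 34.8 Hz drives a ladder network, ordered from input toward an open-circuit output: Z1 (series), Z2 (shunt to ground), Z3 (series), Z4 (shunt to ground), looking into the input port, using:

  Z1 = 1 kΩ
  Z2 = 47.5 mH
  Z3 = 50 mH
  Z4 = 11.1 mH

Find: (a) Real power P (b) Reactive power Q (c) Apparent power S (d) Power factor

Step 1 — Angular frequency: ω = 2π·f = 2π·34.8 = 218.7 rad/s.
Step 2 — Component impedances:
  Z1: Z = R = 1000 Ω
  Z2: Z = jωL = j·218.7·0.0475 = 0 + j10.39 Ω
  Z3: Z = jωL = j·218.7·0.05 = 0 + j10.93 Ω
  Z4: Z = jωL = j·218.7·0.0111 = 0 + j2.427 Ω
Step 3 — Ladder network (open output): work backward from the far end, alternating series and parallel combinations. Z_in = 1000 + j5.843 Ω = 1000∠0.3° Ω.
Step 4 — Source phasor: V = 23.7∠40.4° V = 18.05 + j15.36 V.
Step 5 — Current: I = V / Z = 0.01814 + j0.01525 A = 0.0237∠40.1° A.
Step 6 — Complex power: S = V·I* = 0.5617 + j0.003282 VA.
Step 7 — Real power: P = Re(S) = 0.5617 W.
Step 8 — Reactive power: Q = Im(S) = 0.003282 VAR.
Step 9 — Apparent power: |S| = 0.5617 VA.
Step 10 — Power factor: PF = P/|S| = 1 (lagging).

(a) P = 0.5617 W  (b) Q = 0.003282 VAR  (c) S = 0.5617 VA  (d) PF = 1 (lagging)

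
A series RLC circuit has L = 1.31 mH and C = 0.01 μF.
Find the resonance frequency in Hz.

Step 1 — Resonance condition Im(Z)=0 gives ω₀ = 1/√(LC).
Step 2 — ω₀ = 1/√(0.00131·1e-08) = 2.763e+05 rad/s.
Step 3 — f₀ = ω₀/(2π) = 4.397e+04 Hz.

f₀ = 4.397e+04 Hz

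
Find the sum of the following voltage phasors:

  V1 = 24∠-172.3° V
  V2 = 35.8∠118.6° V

Step 1 — Convert each phasor to rectangular form:
  V1 = 24·(cos(-172.3°) + j·sin(-172.3°)) = -23.78 - j3.216 V
  V2 = 35.8·(cos(118.6°) + j·sin(118.6°)) = -17.14 + j31.43 V
Step 2 — Sum components: V_total = -40.92 + j28.22 V.
Step 3 — Convert to polar: |V_total| = 49.71 V, ∠V_total = 145.4°.

V_total = 49.71∠145.4° V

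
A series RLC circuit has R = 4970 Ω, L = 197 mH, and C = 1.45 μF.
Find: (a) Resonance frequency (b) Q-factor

Step 1 — Resonance condition Im(Z)=0 gives ω₀ = 1/√(LC).
Step 2 — ω₀ = 1/√(0.197·1.45e-06) = 1871 rad/s.
Step 3 — f₀ = ω₀/(2π) = 297.8 Hz.
Step 4 — Series Q: Q = ω₀L/R = 1871·0.197/4970 = 0.07416.

(a) f₀ = 297.8 Hz  (b) Q = 0.07416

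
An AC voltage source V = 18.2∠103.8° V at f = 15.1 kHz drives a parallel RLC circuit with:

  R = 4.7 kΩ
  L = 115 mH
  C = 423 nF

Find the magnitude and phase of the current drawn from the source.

Step 1 — Angular frequency: ω = 2π·f = 2π·1.51e+04 = 9.488e+04 rad/s.
Step 2 — Component impedances:
  R: Z = R = 4700 Ω
  L: Z = jωL = j·9.488e+04·0.115 = 0 + j1.091e+04 Ω
  C: Z = 1/(jωC) = -j/(ω·C) = 0 - j24.92 Ω
Step 3 — Parallel combination: 1/Z_total = 1/R + 1/L + 1/C; Z_total = 0.1327 - j24.97 Ω = 24.97∠-89.7° Ω.
Step 4 — Source phasor: V = 18.2∠103.8° V = -4.341 + j17.67 V.
Step 5 — Ohm's law: I = V / Z_total = (-4.341 + j17.67) / (0.1327 - j24.97) = -0.7086 - j0.1701 A.
Step 6 — Convert to polar: |I| = 0.7288 A, ∠I = -166.5°.

I = 0.7288∠-166.5° A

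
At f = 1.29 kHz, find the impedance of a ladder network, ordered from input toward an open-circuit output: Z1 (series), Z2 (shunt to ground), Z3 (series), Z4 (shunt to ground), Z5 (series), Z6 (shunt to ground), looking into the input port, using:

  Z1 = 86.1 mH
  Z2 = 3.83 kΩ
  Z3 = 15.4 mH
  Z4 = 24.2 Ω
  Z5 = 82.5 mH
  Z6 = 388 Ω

Step 1 — Angular frequency: ω = 2π·f = 2π·1290 = 8105 rad/s.
Step 2 — Component impedances:
  Z1: Z = jωL = j·8105·0.0861 = 0 + j697.9 Ω
  Z2: Z = R = 3830 Ω
  Z3: Z = jωL = j·8105·0.0154 = 0 + j124.8 Ω
  Z4: Z = R = 24.2 Ω
  Z5: Z = jωL = j·8105·0.0825 = 0 + j668.7 Ω
  Z6: Z = R = 388 Ω
Step 3 — Ladder network (open output): work backward from the far end, alternating series and parallel combinations. Z_in = 27.69 + j821.6 Ω = 822.1∠88.1° Ω.

Z = 27.69 + j821.6 Ω = 822.1∠88.1° Ω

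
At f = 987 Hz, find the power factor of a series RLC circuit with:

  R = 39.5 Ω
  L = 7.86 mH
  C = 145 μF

Step 1 — Angular frequency: ω = 2π·f = 2π·987 = 6202 rad/s.
Step 2 — Component impedances:
  R: Z = R = 39.5 Ω
  L: Z = jωL = j·6202·0.00786 = 0 + j48.74 Ω
  C: Z = 1/(jωC) = -j/(ω·C) = 0 - j1.112 Ω
Step 3 — Series combination: Z_total = R + L + C = 39.5 + j47.63 Ω = 61.88∠50.3° Ω.
Step 4 — Power factor: PF = cos(φ) = Re(Z)/|Z| = 39.5/61.88 = 0.6383.
Step 5 — Type: Im(Z) = 47.63 ⇒ lagging (phase φ = 50.3°).

PF = 0.6383 (lagging, φ = 50.3°)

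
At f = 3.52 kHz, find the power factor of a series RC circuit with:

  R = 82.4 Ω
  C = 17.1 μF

Step 1 — Angular frequency: ω = 2π·f = 2π·3520 = 2.212e+04 rad/s.
Step 2 — Component impedances:
  R: Z = R = 82.4 Ω
  C: Z = 1/(jωC) = -j/(ω·C) = 0 - j2.644 Ω
Step 3 — Series combination: Z_total = R + C = 82.4 - j2.644 Ω = 82.44∠-1.8° Ω.
Step 4 — Power factor: PF = cos(φ) = Re(Z)/|Z| = 82.4/82.44 = 0.9995.
Step 5 — Type: Im(Z) = -2.644 ⇒ leading (phase φ = -1.8°).

PF = 0.9995 (leading, φ = -1.8°)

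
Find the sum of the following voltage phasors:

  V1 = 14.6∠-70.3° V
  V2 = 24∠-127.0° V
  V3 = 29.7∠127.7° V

Step 1 — Convert each phasor to rectangular form:
  V1 = 14.6·(cos(-70.3°) + j·sin(-70.3°)) = 4.922 - j13.75 V
  V2 = 24·(cos(-127.0°) + j·sin(-127.0°)) = -14.44 - j19.17 V
  V3 = 29.7·(cos(127.7°) + j·sin(127.7°)) = -18.16 + j23.5 V
Step 2 — Sum components: V_total = -27.68 - j9.413 V.
Step 3 — Convert to polar: |V_total| = 29.24 V, ∠V_total = -161.2°.

V_total = 29.24∠-161.2° V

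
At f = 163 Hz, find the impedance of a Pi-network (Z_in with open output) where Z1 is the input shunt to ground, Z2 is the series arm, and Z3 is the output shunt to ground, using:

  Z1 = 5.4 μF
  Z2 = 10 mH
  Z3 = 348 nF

Step 1 — Angular frequency: ω = 2π·f = 2π·163 = 1024 rad/s.
Step 2 — Component impedances:
  Z1: Z = 1/(jωC) = -j/(ω·C) = 0 - j180.8 Ω
  Z2: Z = jωL = j·1024·0.01 = 0 + j10.24 Ω
  Z3: Z = 1/(jωC) = -j/(ω·C) = 0 - j2806 Ω
Step 3 — With open output, the series arm Z2 and the output shunt Z3 appear in series to ground: Z2 + Z3 = 0 - j2796 Ω.
Step 4 — Parallel with input shunt Z1: Z_in = Z1 || (Z2 + Z3) = 0 - j169.8 Ω = 169.8∠-90.0° Ω.

Z = 0 - j169.8 Ω = 169.8∠-90.0° Ω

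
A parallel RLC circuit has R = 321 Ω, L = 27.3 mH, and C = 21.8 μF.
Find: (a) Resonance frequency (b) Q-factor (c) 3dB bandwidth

Step 1 — Resonance: ω₀ = 1/√(LC) = 1/√(0.0273·2.18e-05) = 1296 rad/s.
Step 2 — f₀ = ω₀/(2π) = 206.3 Hz.
Step 3 — Parallel Q: Q = R/(ω₀L) = 321/(1296·0.0273) = 9.071.
Step 4 — Bandwidth: Δω = ω₀/Q = 142.9 rad/s; BW = Δω/(2π) = 22.74 Hz.

(a) f₀ = 206.3 Hz  (b) Q = 9.071  (c) BW = 22.74 Hz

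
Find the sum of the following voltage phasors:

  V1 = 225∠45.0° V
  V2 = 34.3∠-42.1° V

Step 1 — Convert each phasor to rectangular form:
  V1 = 225·(cos(45.0°) + j·sin(45.0°)) = 159.1 + j159.1 V
  V2 = 34.3·(cos(-42.1°) + j·sin(-42.1°)) = 25.45 - j23 V
Step 2 — Sum components: V_total = 184.5 + j136.1 V.
Step 3 — Convert to polar: |V_total| = 229.3 V, ∠V_total = 36.4°.

V_total = 229.3∠36.4° V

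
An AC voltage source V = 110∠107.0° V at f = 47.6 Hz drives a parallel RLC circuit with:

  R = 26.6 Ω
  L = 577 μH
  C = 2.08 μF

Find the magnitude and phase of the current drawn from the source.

Step 1 — Angular frequency: ω = 2π·f = 2π·47.6 = 299.1 rad/s.
Step 2 — Component impedances:
  R: Z = R = 26.6 Ω
  L: Z = jωL = j·299.1·0.000577 = 0 + j0.1726 Ω
  C: Z = 1/(jωC) = -j/(ω·C) = 0 - j1607 Ω
Step 3 — Parallel combination: 1/Z_total = 1/R + 1/L + 1/C; Z_total = 0.00112 + j0.1726 Ω = 0.1726∠89.6° Ω.
Step 4 — Source phasor: V = 110∠107.0° V = -32.16 + j105.2 V.
Step 5 — Ohm's law: I = V / Z_total = (-32.16 + j105.2) / (0.00112 + j0.1726) = 608.3 + j190.3 A.
Step 6 — Convert to polar: |I| = 637.4 A, ∠I = 17.4°.

I = 637.4∠17.4° A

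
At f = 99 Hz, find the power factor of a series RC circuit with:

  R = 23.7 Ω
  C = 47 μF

Step 1 — Angular frequency: ω = 2π·f = 2π·99 = 622 rad/s.
Step 2 — Component impedances:
  R: Z = R = 23.7 Ω
  C: Z = 1/(jωC) = -j/(ω·C) = 0 - j34.2 Ω
Step 3 — Series combination: Z_total = R + C = 23.7 - j34.2 Ω = 41.61∠-55.3° Ω.
Step 4 — Power factor: PF = cos(φ) = Re(Z)/|Z| = 23.7/41.613 = 0.5695.
Step 5 — Type: Im(Z) = -34.2 ⇒ leading (phase φ = -55.3°).

PF = 0.5695 (leading, φ = -55.3°)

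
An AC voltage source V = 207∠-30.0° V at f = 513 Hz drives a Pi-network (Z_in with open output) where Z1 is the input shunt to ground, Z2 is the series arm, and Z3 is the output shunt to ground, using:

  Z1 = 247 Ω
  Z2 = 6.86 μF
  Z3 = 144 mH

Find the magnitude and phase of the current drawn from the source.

Step 1 — Angular frequency: ω = 2π·f = 2π·513 = 3223 rad/s.
Step 2 — Component impedances:
  Z1: Z = R = 247 Ω
  Z2: Z = 1/(jωC) = -j/(ω·C) = 0 - j45.23 Ω
  Z3: Z = jωL = j·3223·0.144 = 0 + j464.2 Ω
Step 3 — With open output, the series arm Z2 and the output shunt Z3 appear in series to ground: Z2 + Z3 = 0 + j418.9 Ω.
Step 4 — Parallel with input shunt Z1: Z_in = Z1 || (Z2 + Z3) = 183.3 + j108.1 Ω = 212.8∠30.5° Ω.
Step 5 — Source phasor: V = 207∠-30.0° V = 179.3 - j103.5 V.
Step 6 — Ohm's law: I = V / Z_total = (179.3 - j103.5) / (183.3 + j108.1) = 0.4787 - j0.8469 A.
Step 7 — Convert to polar: |I| = 0.9729 A, ∠I = -60.5°.

I = 0.9729∠-60.5° A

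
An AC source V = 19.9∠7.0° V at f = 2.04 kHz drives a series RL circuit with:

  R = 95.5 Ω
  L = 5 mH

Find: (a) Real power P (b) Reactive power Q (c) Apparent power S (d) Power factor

Step 1 — Angular frequency: ω = 2π·f = 2π·2040 = 1.282e+04 rad/s.
Step 2 — Component impedances:
  R: Z = R = 95.5 Ω
  L: Z = jωL = j·1.282e+04·0.005 = 0 + j64.09 Ω
Step 3 — Series combination: Z_total = R + L = 95.5 + j64.09 Ω = 115∠33.9° Ω.
Step 4 — Source phasor: V = 19.9∠7.0° V = 19.75 + j2.425 V.
Step 5 — Current: I = V / Z = 0.1544 - j0.07819 A = 0.173∠-26.9° A.
Step 6 — Complex power: S = V·I* = 2.859 + j1.919 VA.
Step 7 — Real power: P = Re(S) = 2.859 W.
Step 8 — Reactive power: Q = Im(S) = 1.919 VAR.
Step 9 — Apparent power: |S| = 3.443 VA.
Step 10 — Power factor: PF = P/|S| = 0.8304 (lagging).

(a) P = 2.859 W  (b) Q = 1.919 VAR  (c) S = 3.443 VA  (d) PF = 0.8304 (lagging)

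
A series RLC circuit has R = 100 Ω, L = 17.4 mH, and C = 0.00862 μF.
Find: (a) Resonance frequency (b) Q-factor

Step 1 — Resonance condition Im(Z)=0 gives ω₀ = 1/√(LC).
Step 2 — ω₀ = 1/√(0.0174·8.62e-09) = 8.165e+04 rad/s.
Step 3 — f₀ = ω₀/(2π) = 1.3e+04 Hz.
Step 4 — Series Q: Q = ω₀L/R = 8.165e+04·0.0174/100 = 14.21.

(a) f₀ = 1.3e+04 Hz  (b) Q = 14.21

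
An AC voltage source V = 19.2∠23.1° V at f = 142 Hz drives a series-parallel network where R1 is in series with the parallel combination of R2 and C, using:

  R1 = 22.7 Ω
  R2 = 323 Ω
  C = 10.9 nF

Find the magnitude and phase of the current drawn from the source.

Step 1 — Angular frequency: ω = 2π·f = 2π·142 = 892.2 rad/s.
Step 2 — Component impedances:
  R1: Z = R = 22.7 Ω
  R2: Z = R = 323 Ω
  C: Z = 1/(jωC) = -j/(ω·C) = 0 - j1.028e+05 Ω
Step 3 — Parallel branch: R2 || C = 1/(1/R2 + 1/C) = 323 - j1.015 Ω.
Step 4 — Series with R1: Z_total = R1 + (R2 || C) = 345.7 - j1.015 Ω = 345.7∠-0.2° Ω.
Step 5 — Source phasor: V = 19.2∠23.1° V = 17.66 + j7.533 V.
Step 6 — Ohm's law: I = V / Z_total = (17.66 + j7.533) / (345.7 - j1.015) = 0.05102 + j0.02194 A.
Step 7 — Convert to polar: |I| = 0.05554 A, ∠I = 23.3°.

I = 0.05554∠23.3° A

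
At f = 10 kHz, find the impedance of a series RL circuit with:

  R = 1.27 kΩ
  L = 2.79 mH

Step 1 — Angular frequency: ω = 2π·f = 2π·1e+04 = 6.283e+04 rad/s.
Step 2 — Component impedances:
  R: Z = R = 1270 Ω
  L: Z = jωL = j·6.283e+04·0.00279 = 0 + j175.3 Ω
Step 3 — Series combination: Z_total = R + L = 1270 + j175.3 Ω = 1282∠7.9° Ω.

Z = 1270 + j175.3 Ω = 1282∠7.9° Ω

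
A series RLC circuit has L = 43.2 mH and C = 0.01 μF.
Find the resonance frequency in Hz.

Step 1 — Resonance condition Im(Z)=0 gives ω₀ = 1/√(LC).
Step 2 — ω₀ = 1/√(0.0432·1e-08) = 4.811e+04 rad/s.
Step 3 — f₀ = ω₀/(2π) = 7657 Hz.

f₀ = 7657 Hz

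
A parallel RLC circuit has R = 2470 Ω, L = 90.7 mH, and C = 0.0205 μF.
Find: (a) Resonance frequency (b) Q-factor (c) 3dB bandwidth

Step 1 — Resonance: ω₀ = 1/√(LC) = 1/√(0.0907·2.05e-08) = 2.319e+04 rad/s.
Step 2 — f₀ = ω₀/(2π) = 3691 Hz.
Step 3 — Parallel Q: Q = R/(ω₀L) = 2470/(2.319e+04·0.0907) = 1.174.
Step 4 — Bandwidth: Δω = ω₀/Q = 1.975e+04 rad/s; BW = Δω/(2π) = 3143 Hz.

(a) f₀ = 3691 Hz  (b) Q = 1.174  (c) BW = 3143 Hz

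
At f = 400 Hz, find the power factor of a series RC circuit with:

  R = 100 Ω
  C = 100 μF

Step 1 — Angular frequency: ω = 2π·f = 2π·400 = 2513 rad/s.
Step 2 — Component impedances:
  R: Z = R = 100 Ω
  C: Z = 1/(jωC) = -j/(ω·C) = 0 - j3.979 Ω
Step 3 — Series combination: Z_total = R + C = 100 - j3.979 Ω = 100.1∠-2.3° Ω.
Step 4 — Power factor: PF = cos(φ) = Re(Z)/|Z| = 100/100.08 = 0.9992.
Step 5 — Type: Im(Z) = -3.979 ⇒ leading (phase φ = -2.3°).

PF = 0.9992 (leading, φ = -2.3°)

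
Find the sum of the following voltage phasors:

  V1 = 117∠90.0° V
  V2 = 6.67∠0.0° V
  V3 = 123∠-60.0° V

Step 1 — Convert each phasor to rectangular form:
  V1 = 117·(cos(90.0°) + j·sin(90.0°)) = 0 + j117 V
  V2 = 6.67·(cos(0.0°) + j·sin(0.0°)) = 6.67 V
  V3 = 123·(cos(-60.0°) + j·sin(-60.0°)) = 61.5 - j106.5 V
Step 2 — Sum components: V_total = 68.17 + j10.48 V.
Step 3 — Convert to polar: |V_total| = 68.97 V, ∠V_total = 8.7°.

V_total = 68.97∠8.7° V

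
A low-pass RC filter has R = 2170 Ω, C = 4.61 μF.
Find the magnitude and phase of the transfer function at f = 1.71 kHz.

Step 1 — Angular frequency: ω = 2π·1710 = 1.074e+04 rad/s.
Step 2 — Transfer function: H(jω) = 1/(1 + jωRC).
Step 3 — Denominator: 1 + jωRC = 1 + j·1.074e+04·2170·4.61e-06 = 1 + j107.5.
Step 4 — H = 8.655e-05 - j0.009303.
Step 5 — Magnitude: |H| = 0.009303 (-40.6 dB); phase: φ = -89.5°.

|H| = 0.009303 (-40.6 dB), φ = -89.5°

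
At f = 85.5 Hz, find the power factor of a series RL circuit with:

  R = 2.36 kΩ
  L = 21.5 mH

Step 1 — Angular frequency: ω = 2π·f = 2π·85.5 = 537.2 rad/s.
Step 2 — Component impedances:
  R: Z = R = 2360 Ω
  L: Z = jωL = j·537.2·0.0215 = 0 + j11.55 Ω
Step 3 — Series combination: Z_total = R + L = 2360 + j11.55 Ω = 2360∠0.3° Ω.
Step 4 — Power factor: PF = cos(φ) = Re(Z)/|Z| = 2360/2360 = 1.
Step 5 — Type: Im(Z) = 11.55 ⇒ lagging (phase φ = 0.3°).

PF = 1 (lagging, φ = 0.3°)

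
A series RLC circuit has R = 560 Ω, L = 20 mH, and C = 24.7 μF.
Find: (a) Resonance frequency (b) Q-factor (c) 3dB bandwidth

Step 1 — Resonance: ω₀ = 1/√(LC) = 1/√(0.02·2.47e-05) = 1423 rad/s.
Step 2 — f₀ = ω₀/(2π) = 226.4 Hz.
Step 3 — Series Q: Q = ω₀L/R = 1423·0.02/560 = 0.05081.
Step 4 — Bandwidth: Δω = ω₀/Q = 2.8e+04 rad/s; BW = Δω/(2π) = 4456 Hz.

(a) f₀ = 226.4 Hz  (b) Q = 0.05081  (c) BW = 4456 Hz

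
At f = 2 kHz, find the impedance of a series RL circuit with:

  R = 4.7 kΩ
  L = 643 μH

Step 1 — Angular frequency: ω = 2π·f = 2π·2000 = 1.257e+04 rad/s.
Step 2 — Component impedances:
  R: Z = R = 4700 Ω
  L: Z = jωL = j·1.257e+04·0.000643 = 0 + j8.08 Ω
Step 3 — Series combination: Z_total = R + L = 4700 + j8.08 Ω = 4700∠0.1° Ω.

Z = 4700 + j8.08 Ω = 4700∠0.1° Ω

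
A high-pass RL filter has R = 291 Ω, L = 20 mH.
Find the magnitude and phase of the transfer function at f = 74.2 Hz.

Step 1 — Angular frequency: ω = 2π·74.2 = 466.2 rad/s.
Step 2 — Transfer function: H(jω) = jωL/(R + jωL).
Step 3 — Numerator jωL = j·9.324; denominator R + jωL = 291 + j9.324.
Step 4 — H = 0.001026 + j0.03201.
Step 5 — Magnitude: |H| = 0.03203 (-29.9 dB); phase: φ = 88.2°.

|H| = 0.03203 (-29.9 dB), φ = 88.2°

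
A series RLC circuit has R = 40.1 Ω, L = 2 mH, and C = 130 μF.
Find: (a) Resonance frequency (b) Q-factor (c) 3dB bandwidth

Step 1 — Resonance: ω₀ = 1/√(LC) = 1/√(0.002·0.00013) = 1961 rad/s.
Step 2 — f₀ = ω₀/(2π) = 312.1 Hz.
Step 3 — Series Q: Q = ω₀L/R = 1961·0.002/40.1 = 0.09781.
Step 4 — Bandwidth: Δω = ω₀/Q = 2.005e+04 rad/s; BW = Δω/(2π) = 3191 Hz.

(a) f₀ = 312.1 Hz  (b) Q = 0.09781  (c) BW = 3191 Hz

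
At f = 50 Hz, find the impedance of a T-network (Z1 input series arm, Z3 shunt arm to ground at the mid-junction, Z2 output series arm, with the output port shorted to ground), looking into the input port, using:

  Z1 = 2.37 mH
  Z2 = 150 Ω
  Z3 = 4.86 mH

Step 1 — Angular frequency: ω = 2π·f = 2π·50 = 314.2 rad/s.
Step 2 — Component impedances:
  Z1: Z = jωL = j·314.2·0.00237 = 0 + j0.7446 Ω
  Z2: Z = R = 150 Ω
  Z3: Z = jωL = j·314.2·0.00486 = 0 + j1.527 Ω
Step 3 — With the output port shorted to ground, the output series arm Z2 runs from the junction to ground; the shunt arm Z3 also runs from the junction to ground. They appear in parallel: Z3 || Z2 = 0.01554 + j1.527 Ω.
Step 4 — Series with input arm Z1: Z_in = Z1 + (Z3 || Z2) = 0.01554 + j2.271 Ω = 2.271∠89.6° Ω.

Z = 0.01554 + j2.271 Ω = 2.271∠89.6° Ω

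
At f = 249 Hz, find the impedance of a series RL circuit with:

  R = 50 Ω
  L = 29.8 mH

Step 1 — Angular frequency: ω = 2π·f = 2π·249 = 1565 rad/s.
Step 2 — Component impedances:
  R: Z = R = 50 Ω
  L: Z = jωL = j·1565·0.0298 = 0 + j46.62 Ω
Step 3 — Series combination: Z_total = R + L = 50 + j46.62 Ω = 68.36∠43.0° Ω.

Z = 50 + j46.62 Ω = 68.36∠43.0° Ω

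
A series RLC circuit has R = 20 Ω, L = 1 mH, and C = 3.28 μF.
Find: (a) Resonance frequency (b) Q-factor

Step 1 — Resonance condition Im(Z)=0 gives ω₀ = 1/√(LC).
Step 2 — ω₀ = 1/√(0.001·3.28e-06) = 1.746e+04 rad/s.
Step 3 — f₀ = ω₀/(2π) = 2779 Hz.
Step 4 — Series Q: Q = ω₀L/R = 1.746e+04·0.001/20 = 0.873.

(a) f₀ = 2779 Hz  (b) Q = 0.873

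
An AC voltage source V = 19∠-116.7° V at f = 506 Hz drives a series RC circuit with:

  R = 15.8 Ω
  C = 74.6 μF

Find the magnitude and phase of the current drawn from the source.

Step 1 — Angular frequency: ω = 2π·f = 2π·506 = 3179 rad/s.
Step 2 — Component impedances:
  R: Z = R = 15.8 Ω
  C: Z = 1/(jωC) = -j/(ω·C) = 0 - j4.216 Ω
Step 3 — Series combination: Z_total = R + C = 15.8 - j4.216 Ω = 16.35∠-14.9° Ω.
Step 4 — Source phasor: V = 19∠-116.7° V = -8.537 - j16.97 V.
Step 5 — Ohm's law: I = V / Z_total = (-8.537 - j16.97) / (15.8 - j4.216) = -0.2368 - j1.137 A.
Step 6 — Convert to polar: |I| = 1.162 A, ∠I = -101.8°.

I = 1.162∠-101.8° A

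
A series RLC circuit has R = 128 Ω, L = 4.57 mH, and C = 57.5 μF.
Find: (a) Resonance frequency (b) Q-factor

Step 1 — Resonance condition Im(Z)=0 gives ω₀ = 1/√(LC).
Step 2 — ω₀ = 1/√(0.00457·5.75e-05) = 1951 rad/s.
Step 3 — f₀ = ω₀/(2π) = 310.5 Hz.
Step 4 — Series Q: Q = ω₀L/R = 1951·0.00457/128 = 0.06965.

(a) f₀ = 310.5 Hz  (b) Q = 0.06965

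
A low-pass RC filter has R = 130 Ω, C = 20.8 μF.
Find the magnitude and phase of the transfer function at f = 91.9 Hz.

Step 1 — Angular frequency: ω = 2π·91.9 = 577.4 rad/s.
Step 2 — Transfer function: H(jω) = 1/(1 + jωRC).
Step 3 — Denominator: 1 + jωRC = 1 + j·577.4·130·2.08e-05 = 1 + j1.561.
Step 4 — H = 0.2909 - j0.4542.
Step 5 — Magnitude: |H| = 0.5393 (-5.4 dB); phase: φ = -57.4°.

|H| = 0.5393 (-5.4 dB), φ = -57.4°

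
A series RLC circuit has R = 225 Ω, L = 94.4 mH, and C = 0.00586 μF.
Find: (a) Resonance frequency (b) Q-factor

Step 1 — Resonance condition Im(Z)=0 gives ω₀ = 1/√(LC).
Step 2 — ω₀ = 1/√(0.0944·5.86e-09) = 4.252e+04 rad/s.
Step 3 — f₀ = ω₀/(2π) = 6767 Hz.
Step 4 — Series Q: Q = ω₀L/R = 4.252e+04·0.0944/225 = 17.84.

(a) f₀ = 6767 Hz  (b) Q = 17.84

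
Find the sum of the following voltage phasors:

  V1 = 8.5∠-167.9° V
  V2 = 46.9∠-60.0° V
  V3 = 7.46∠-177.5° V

Step 1 — Convert each phasor to rectangular form:
  V1 = 8.5·(cos(-167.9°) + j·sin(-167.9°)) = -8.311 - j1.782 V
  V2 = 46.9·(cos(-60.0°) + j·sin(-60.0°)) = 23.45 - j40.62 V
  V3 = 7.46·(cos(-177.5°) + j·sin(-177.5°)) = -7.453 - j0.3254 V
Step 2 — Sum components: V_total = 7.686 - j42.72 V.
Step 3 — Convert to polar: |V_total| = 43.41 V, ∠V_total = -79.8°.

V_total = 43.41∠-79.8° V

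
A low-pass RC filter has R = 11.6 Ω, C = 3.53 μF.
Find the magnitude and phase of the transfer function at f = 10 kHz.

Step 1 — Angular frequency: ω = 2π·1e+04 = 6.283e+04 rad/s.
Step 2 — Transfer function: H(jω) = 1/(1 + jωRC).
Step 3 — Denominator: 1 + jωRC = 1 + j·6.283e+04·11.6·3.53e-06 = 1 + j2.573.
Step 4 — H = 0.1312 - j0.3377.
Step 5 — Magnitude: |H| = 0.3623 (-8.8 dB); phase: φ = -68.8°.

|H| = 0.3623 (-8.8 dB), φ = -68.8°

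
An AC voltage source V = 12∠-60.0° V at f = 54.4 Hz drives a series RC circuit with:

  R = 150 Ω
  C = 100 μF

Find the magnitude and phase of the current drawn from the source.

Step 1 — Angular frequency: ω = 2π·f = 2π·54.4 = 341.8 rad/s.
Step 2 — Component impedances:
  R: Z = R = 150 Ω
  C: Z = 1/(jωC) = -j/(ω·C) = 0 - j29.26 Ω
Step 3 — Series combination: Z_total = R + C = 150 - j29.26 Ω = 152.8∠-11.0° Ω.
Step 4 — Source phasor: V = 12∠-60.0° V = 6 - j10.39 V.
Step 5 — Ohm's law: I = V / Z_total = (6 - j10.39) / (150 - j29.26) = 0.05155 - j0.05923 A.
Step 6 — Convert to polar: |I| = 0.07852 A, ∠I = -49.0°.

I = 0.07852∠-49.0° A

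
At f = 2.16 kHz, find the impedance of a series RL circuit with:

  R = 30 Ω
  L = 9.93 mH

Step 1 — Angular frequency: ω = 2π·f = 2π·2160 = 1.357e+04 rad/s.
Step 2 — Component impedances:
  R: Z = R = 30 Ω
  L: Z = jωL = j·1.357e+04·0.00993 = 0 + j134.8 Ω
Step 3 — Series combination: Z_total = R + L = 30 + j134.8 Ω = 138.1∠77.5° Ω.

Z = 30 + j134.8 Ω = 138.1∠77.5° Ω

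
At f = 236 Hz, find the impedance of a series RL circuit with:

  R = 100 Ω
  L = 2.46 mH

Step 1 — Angular frequency: ω = 2π·f = 2π·236 = 1483 rad/s.
Step 2 — Component impedances:
  R: Z = R = 100 Ω
  L: Z = jωL = j·1483·0.00246 = 0 + j3.648 Ω
Step 3 — Series combination: Z_total = R + L = 100 + j3.648 Ω = 100.1∠2.1° Ω.

Z = 100 + j3.648 Ω = 100.1∠2.1° Ω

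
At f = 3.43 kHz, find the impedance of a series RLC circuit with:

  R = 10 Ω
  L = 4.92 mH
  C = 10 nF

Step 1 — Angular frequency: ω = 2π·f = 2π·3430 = 2.155e+04 rad/s.
Step 2 — Component impedances:
  R: Z = R = 10 Ω
  L: Z = jωL = j·2.155e+04·0.00492 = 0 + j106 Ω
  C: Z = 1/(jωC) = -j/(ω·C) = 0 - j4640 Ω
Step 3 — Series combination: Z_total = R + L + C = 10 - j4534 Ω = 4534∠-89.9° Ω.

Z = 10 - j4534 Ω = 4534∠-89.9° Ω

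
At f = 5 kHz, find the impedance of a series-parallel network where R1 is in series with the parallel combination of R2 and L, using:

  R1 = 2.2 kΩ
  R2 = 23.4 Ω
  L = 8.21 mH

Step 1 — Angular frequency: ω = 2π·f = 2π·5000 = 3.142e+04 rad/s.
Step 2 — Component impedances:
  R1: Z = R = 2200 Ω
  R2: Z = R = 23.4 Ω
  L: Z = jωL = j·3.142e+04·0.00821 = 0 + j257.9 Ω
Step 3 — Parallel branch: R2 || L = 1/(1/R2 + 1/L) = 23.21 + j2.106 Ω.
Step 4 — Series with R1: Z_total = R1 + (R2 || L) = 2223 + j2.106 Ω = 2223∠0.1° Ω.

Z = 2223 + j2.106 Ω = 2223∠0.1° Ω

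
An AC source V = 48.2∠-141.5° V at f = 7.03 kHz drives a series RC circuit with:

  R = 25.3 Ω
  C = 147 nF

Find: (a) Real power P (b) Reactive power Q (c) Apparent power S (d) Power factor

Step 1 — Angular frequency: ω = 2π·f = 2π·7030 = 4.417e+04 rad/s.
Step 2 — Component impedances:
  R: Z = R = 25.3 Ω
  C: Z = 1/(jωC) = -j/(ω·C) = 0 - j154 Ω
Step 3 — Series combination: Z_total = R + C = 25.3 - j154 Ω = 156.1∠-80.7° Ω.
Step 4 — Source phasor: V = 48.2∠-141.5° V = -37.72 - j30.01 V.
Step 5 — Current: I = V / Z = 0.1505 - j0.2697 A = 0.3088∠-60.8° A.
Step 6 — Complex power: S = V·I* = 2.413 - j14.69 VA.
Step 7 — Real power: P = Re(S) = 2.413 W.
Step 8 — Reactive power: Q = Im(S) = -14.69 VAR.
Step 9 — Apparent power: |S| = 14.89 VA.
Step 10 — Power factor: PF = P/|S| = 0.1621 (leading).

(a) P = 2.413 W  (b) Q = -14.69 VAR  (c) S = 14.89 VA  (d) PF = 0.1621 (leading)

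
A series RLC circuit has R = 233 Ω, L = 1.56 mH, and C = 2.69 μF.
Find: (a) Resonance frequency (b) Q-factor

Step 1 — Resonance condition Im(Z)=0 gives ω₀ = 1/√(LC).
Step 2 — ω₀ = 1/√(0.00156·2.69e-06) = 1.544e+04 rad/s.
Step 3 — f₀ = ω₀/(2π) = 2457 Hz.
Step 4 — Series Q: Q = ω₀L/R = 1.544e+04·0.00156/233 = 0.1034.

(a) f₀ = 2457 Hz  (b) Q = 0.1034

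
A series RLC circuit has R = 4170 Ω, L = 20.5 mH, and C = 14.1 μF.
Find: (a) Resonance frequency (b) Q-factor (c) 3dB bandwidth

Step 1 — Resonance condition Im(Z)=0 gives ω₀ = 1/√(LC).
Step 2 — ω₀ = 1/√(0.0205·1.41e-05) = 1860 rad/s.
Step 3 — f₀ = ω₀/(2π) = 296 Hz.
Step 4 — Series Q: Q = ω₀L/R = 1860·0.0205/4170 = 0.009144.
Step 5 — 3dB bandwidth: Δω = ω₀/Q = 2.034e+05 rad/s; BW = Δω/(2π) = 3.237e+04 Hz.

(a) f₀ = 296 Hz  (b) Q = 0.009144  (c) BW = 3.237e+04 Hz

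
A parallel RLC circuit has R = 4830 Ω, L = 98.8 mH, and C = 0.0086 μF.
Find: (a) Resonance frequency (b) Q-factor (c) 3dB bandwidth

Step 1 — Resonance: ω₀ = 1/√(LC) = 1/√(0.0988·8.6e-09) = 3.431e+04 rad/s.
Step 2 — f₀ = ω₀/(2π) = 5460 Hz.
Step 3 — Parallel Q: Q = R/(ω₀L) = 4830/(3.431e+04·0.0988) = 1.425.
Step 4 — Bandwidth: Δω = ω₀/Q = 2.407e+04 rad/s; BW = Δω/(2π) = 3832 Hz.

(a) f₀ = 5460 Hz  (b) Q = 1.425  (c) BW = 3832 Hz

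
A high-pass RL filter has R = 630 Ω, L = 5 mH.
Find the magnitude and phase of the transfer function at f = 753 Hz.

Step 1 — Angular frequency: ω = 2π·753 = 4731 rad/s.
Step 2 — Transfer function: H(jω) = jωL/(R + jωL).
Step 3 — Numerator jωL = j·23.66; denominator R + jωL = 630 + j23.66.
Step 4 — H = 0.001408 + j0.0375.
Step 5 — Magnitude: |H| = 0.03752 (-28.5 dB); phase: φ = 87.8°.

|H| = 0.03752 (-28.5 dB), φ = 87.8°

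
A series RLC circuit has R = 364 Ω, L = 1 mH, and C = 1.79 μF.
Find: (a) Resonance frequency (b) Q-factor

Step 1 — Resonance condition Im(Z)=0 gives ω₀ = 1/√(LC).
Step 2 — ω₀ = 1/√(0.001·1.79e-06) = 2.364e+04 rad/s.
Step 3 — f₀ = ω₀/(2π) = 3762 Hz.
Step 4 — Series Q: Q = ω₀L/R = 2.364e+04·0.001/364 = 0.06493.

(a) f₀ = 3762 Hz  (b) Q = 0.06493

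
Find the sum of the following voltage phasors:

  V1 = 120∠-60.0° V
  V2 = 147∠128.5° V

Step 1 — Convert each phasor to rectangular form:
  V1 = 120·(cos(-60.0°) + j·sin(-60.0°)) = 60 - j103.9 V
  V2 = 147·(cos(128.5°) + j·sin(128.5°)) = -91.51 + j115 V
Step 2 — Sum components: V_total = -31.51 + j11.12 V.
Step 3 — Convert to polar: |V_total| = 33.41 V, ∠V_total = 160.6°.

V_total = 33.41∠160.6° V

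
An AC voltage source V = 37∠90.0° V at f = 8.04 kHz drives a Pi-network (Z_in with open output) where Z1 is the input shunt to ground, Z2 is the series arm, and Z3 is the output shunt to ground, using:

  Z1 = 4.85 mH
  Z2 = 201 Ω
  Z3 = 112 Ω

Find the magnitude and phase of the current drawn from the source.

Step 1 — Angular frequency: ω = 2π·f = 2π·8040 = 5.052e+04 rad/s.
Step 2 — Component impedances:
  Z1: Z = jωL = j·5.052e+04·0.00485 = 0 + j245 Ω
  Z2: Z = R = 201 Ω
  Z3: Z = R = 112 Ω
Step 3 — With open output, the series arm Z2 and the output shunt Z3 appear in series to ground: Z2 + Z3 = 313 Ω.
Step 4 — Parallel with input shunt Z1: Z_in = Z1 || (Z2 + Z3) = 118.9 + j151.9 Ω = 192.9∠51.9° Ω.
Step 5 — Source phasor: V = 37∠90.0° V = 0 + j37 V.
Step 6 — Ohm's law: I = V / Z_total = (0 + j37) / (118.9 + j151.9) = 0.151 + j0.1182 A.
Step 7 — Convert to polar: |I| = 0.1918 A, ∠I = 38.1°.

I = 0.1918∠38.1° A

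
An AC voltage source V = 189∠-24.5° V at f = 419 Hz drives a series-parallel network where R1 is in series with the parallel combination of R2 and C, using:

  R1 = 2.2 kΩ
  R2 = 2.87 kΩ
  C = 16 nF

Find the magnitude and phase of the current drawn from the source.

Step 1 — Angular frequency: ω = 2π·f = 2π·419 = 2633 rad/s.
Step 2 — Component impedances:
  R1: Z = R = 2200 Ω
  R2: Z = R = 2870 Ω
  C: Z = 1/(jωC) = -j/(ω·C) = 0 - j2.374e+04 Ω
Step 3 — Parallel branch: R2 || C = 1/(1/R2 + 1/C) = 2829 - j342 Ω.
Step 4 — Series with R1: Z_total = R1 + (R2 || C) = 5029 - j342 Ω = 5040∠-3.9° Ω.
Step 5 — Source phasor: V = 189∠-24.5° V = 172 - j78.38 V.
Step 6 — Ohm's law: I = V / Z_total = (172 - j78.38) / (5029 - j342) = 0.0351 - j0.0132 A.
Step 7 — Convert to polar: |I| = 0.0375 A, ∠I = -20.6°.

I = 0.0375∠-20.6° A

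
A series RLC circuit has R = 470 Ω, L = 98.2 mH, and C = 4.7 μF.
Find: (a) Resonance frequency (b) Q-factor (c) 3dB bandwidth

Step 1 — Resonance: ω₀ = 1/√(LC) = 1/√(0.0982·4.7e-06) = 1472 rad/s.
Step 2 — f₀ = ω₀/(2π) = 234.3 Hz.
Step 3 — Series Q: Q = ω₀L/R = 1472·0.0982/470 = 0.3075.
Step 4 — Bandwidth: Δω = ω₀/Q = 4786 rad/s; BW = Δω/(2π) = 761.7 Hz.

(a) f₀ = 234.3 Hz  (b) Q = 0.3075  (c) BW = 761.7 Hz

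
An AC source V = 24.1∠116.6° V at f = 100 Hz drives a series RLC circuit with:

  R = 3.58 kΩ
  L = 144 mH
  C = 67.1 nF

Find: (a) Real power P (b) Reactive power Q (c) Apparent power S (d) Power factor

Step 1 — Angular frequency: ω = 2π·f = 2π·100 = 628.3 rad/s.
Step 2 — Component impedances:
  R: Z = R = 3580 Ω
  L: Z = jωL = j·628.3·0.144 = 0 + j90.48 Ω
  C: Z = 1/(jωC) = -j/(ω·C) = 0 - j2.372e+04 Ω
Step 3 — Series combination: Z_total = R + L + C = 3580 - j2.363e+04 Ω = 2.39e+04∠-81.4° Ω.
Step 4 — Source phasor: V = 24.1∠116.6° V = -10.79 + j21.55 V.
Step 5 — Current: I = V / Z = -0.0009592 - j0.0003114 A = 0.001008∠-162.0° A.
Step 6 — Complex power: S = V·I* = 0.003641 - j0.02403 VA.
Step 7 — Real power: P = Re(S) = 0.003641 W.
Step 8 — Reactive power: Q = Im(S) = -0.02403 VAR.
Step 9 — Apparent power: |S| = 0.0243 VA.
Step 10 — Power factor: PF = P/|S| = 0.1498 (leading).

(a) P = 0.003641 W  (b) Q = -0.02403 VAR  (c) S = 0.0243 VA  (d) PF = 0.1498 (leading)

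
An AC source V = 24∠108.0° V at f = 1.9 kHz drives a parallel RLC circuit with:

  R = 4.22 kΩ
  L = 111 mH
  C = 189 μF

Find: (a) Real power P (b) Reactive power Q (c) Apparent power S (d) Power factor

Step 1 — Angular frequency: ω = 2π·f = 2π·1900 = 1.194e+04 rad/s.
Step 2 — Component impedances:
  R: Z = R = 4220 Ω
  L: Z = jωL = j·1.194e+04·0.111 = 0 + j1325 Ω
  C: Z = 1/(jωC) = -j/(ω·C) = 0 - j0.4432 Ω
Step 3 — Parallel combination: 1/Z_total = 1/R + 1/L + 1/C; Z_total = 4.658e-05 - j0.4434 Ω = 0.4434∠-90.0° Ω.
Step 4 — Source phasor: V = 24∠108.0° V = -7.416 + j22.83 V.
Step 5 — Current: I = V / Z = -51.49 - j16.72 A = 54.13∠-162.0° A.
Step 6 — Complex power: S = V·I* = 0.1365 - j1299 VA.
Step 7 — Real power: P = Re(S) = 0.1365 W.
Step 8 — Reactive power: Q = Im(S) = -1299 VAR.
Step 9 — Apparent power: |S| = 1299 VA.
Step 10 — Power factor: PF = P/|S| = 0.0001051 (leading).

(a) P = 0.1365 W  (b) Q = -1299 VAR  (c) S = 1299 VA  (d) PF = 0.0001051 (leading)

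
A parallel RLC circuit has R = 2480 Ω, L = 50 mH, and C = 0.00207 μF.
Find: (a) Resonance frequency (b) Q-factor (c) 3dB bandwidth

Step 1 — Resonance: ω₀ = 1/√(LC) = 1/√(0.05·2.07e-09) = 9.829e+04 rad/s.
Step 2 — f₀ = ω₀/(2π) = 1.564e+04 Hz.
Step 3 — Parallel Q: Q = R/(ω₀L) = 2480/(9.829e+04·0.05) = 0.5046.
Step 4 — Bandwidth: Δω = ω₀/Q = 1.948e+05 rad/s; BW = Δω/(2π) = 3.1e+04 Hz.

(a) f₀ = 1.564e+04 Hz  (b) Q = 0.5046  (c) BW = 3.1e+04 Hz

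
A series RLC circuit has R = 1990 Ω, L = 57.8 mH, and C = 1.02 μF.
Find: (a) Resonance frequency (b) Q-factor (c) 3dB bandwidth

Step 1 — Resonance condition Im(Z)=0 gives ω₀ = 1/√(LC).
Step 2 — ω₀ = 1/√(0.0578·1.02e-06) = 4118 rad/s.
Step 3 — f₀ = ω₀/(2π) = 655.5 Hz.
Step 4 — Series Q: Q = ω₀L/R = 4118·0.0578/1990 = 0.1196.
Step 5 — 3dB bandwidth: Δω = ω₀/Q = 3.443e+04 rad/s; BW = Δω/(2π) = 5480 Hz.

(a) f₀ = 655.5 Hz  (b) Q = 0.1196  (c) BW = 5480 Hz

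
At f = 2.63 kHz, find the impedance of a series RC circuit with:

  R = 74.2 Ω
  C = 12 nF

Step 1 — Angular frequency: ω = 2π·f = 2π·2630 = 1.652e+04 rad/s.
Step 2 — Component impedances:
  R: Z = R = 74.2 Ω
  C: Z = 1/(jωC) = -j/(ω·C) = 0 - j5043 Ω
Step 3 — Series combination: Z_total = R + C = 74.2 - j5043 Ω = 5043∠-89.2° Ω.

Z = 74.2 - j5043 Ω = 5043∠-89.2° Ω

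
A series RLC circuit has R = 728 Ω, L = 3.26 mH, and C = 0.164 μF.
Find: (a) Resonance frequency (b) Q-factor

Step 1 — Resonance condition Im(Z)=0 gives ω₀ = 1/√(LC).
Step 2 — ω₀ = 1/√(0.00326·1.64e-07) = 4.325e+04 rad/s.
Step 3 — f₀ = ω₀/(2π) = 6883 Hz.
Step 4 — Series Q: Q = ω₀L/R = 4.325e+04·0.00326/728 = 0.1937.

(a) f₀ = 6883 Hz  (b) Q = 0.1937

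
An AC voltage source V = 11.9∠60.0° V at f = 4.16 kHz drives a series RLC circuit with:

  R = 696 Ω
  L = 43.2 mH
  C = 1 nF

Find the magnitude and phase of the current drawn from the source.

Step 1 — Angular frequency: ω = 2π·f = 2π·4160 = 2.614e+04 rad/s.
Step 2 — Component impedances:
  R: Z = R = 696 Ω
  L: Z = jωL = j·2.614e+04·0.0432 = 0 + j1129 Ω
  C: Z = 1/(jωC) = -j/(ω·C) = 0 - j3.826e+04 Ω
Step 3 — Series combination: Z_total = R + L + C = 696 - j3.713e+04 Ω = 3.714e+04∠-88.9° Ω.
Step 4 — Source phasor: V = 11.9∠60.0° V = 5.95 + j10.31 V.
Step 5 — Ohm's law: I = V / Z_total = (5.95 + j10.31) / (696 - j3.713e+04) = -0.0002745 + j0.0001654 A.
Step 6 — Convert to polar: |I| = 0.0003204 A, ∠I = 148.9°.

I = 0.0003204∠148.9° A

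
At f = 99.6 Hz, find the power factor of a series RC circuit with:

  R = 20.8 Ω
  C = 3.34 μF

Step 1 — Angular frequency: ω = 2π·f = 2π·99.6 = 625.8 rad/s.
Step 2 — Component impedances:
  R: Z = R = 20.8 Ω
  C: Z = 1/(jωC) = -j/(ω·C) = 0 - j478.4 Ω
Step 3 — Series combination: Z_total = R + C = 20.8 - j478.4 Ω = 478.9∠-87.5° Ω.
Step 4 — Power factor: PF = cos(φ) = Re(Z)/|Z| = 20.8/478.9 = 0.04343.
Step 5 — Type: Im(Z) = -478.4 ⇒ leading (phase φ = -87.5°).

PF = 0.04343 (leading, φ = -87.5°)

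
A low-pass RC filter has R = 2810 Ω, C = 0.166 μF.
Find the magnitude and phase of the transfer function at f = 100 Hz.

Step 1 — Angular frequency: ω = 2π·100 = 628.3 rad/s.
Step 2 — Transfer function: H(jω) = 1/(1 + jωRC).
Step 3 — Denominator: 1 + jωRC = 1 + j·628.3·2810·1.66e-07 = 1 + j0.2931.
Step 4 — H = 0.9209 - j0.2699.
Step 5 — Magnitude: |H| = 0.9596 (-0.4 dB); phase: φ = -16.3°.

|H| = 0.9596 (-0.4 dB), φ = -16.3°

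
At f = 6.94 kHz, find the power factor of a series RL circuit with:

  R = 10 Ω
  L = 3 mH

Step 1 — Angular frequency: ω = 2π·f = 2π·6940 = 4.361e+04 rad/s.
Step 2 — Component impedances:
  R: Z = R = 10 Ω
  L: Z = jωL = j·4.361e+04·0.003 = 0 + j130.8 Ω
Step 3 — Series combination: Z_total = R + L = 10 + j130.8 Ω = 131.2∠85.6° Ω.
Step 4 — Power factor: PF = cos(φ) = Re(Z)/|Z| = 10/131.2 = 0.07622.
Step 5 — Type: Im(Z) = 130.8 ⇒ lagging (phase φ = 85.6°).

PF = 0.07622 (lagging, φ = 85.6°)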